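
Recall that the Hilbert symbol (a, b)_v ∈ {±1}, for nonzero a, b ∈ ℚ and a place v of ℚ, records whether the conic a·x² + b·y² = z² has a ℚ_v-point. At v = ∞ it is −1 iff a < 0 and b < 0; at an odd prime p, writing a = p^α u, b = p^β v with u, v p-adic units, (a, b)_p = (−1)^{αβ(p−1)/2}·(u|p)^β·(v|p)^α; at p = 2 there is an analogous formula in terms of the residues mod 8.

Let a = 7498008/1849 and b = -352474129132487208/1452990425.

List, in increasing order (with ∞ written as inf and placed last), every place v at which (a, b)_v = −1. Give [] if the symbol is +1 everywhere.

[2, 7, 17, 19]

Mod squares: a ≡ 23142, b ≡ -40072026. Check v ∈ {∞, 2, 3, 5, 7, 11, 17, 19, 23, 29, 31, 43}.
v=19: a=19^1·(≡13), b=19^1·(≡12) mod 19; (13|19)=-1, (12|19)=-1; (−1)^{1·1·9}·(-1)^1·(-1)^1 = -1.
v=31: a=31^0·(≡5), b=31^3·(≡6) mod 31; (5|31)=+1, (6|31)=-1; (−1)^{0·3·15}·(+1)^3·(-1)^0 = +1.
v=2: v_2(a)=3, v_2(b)=3; units ≡ 3, 3 (mod 8); ε·ε+αω+βω = 1·1+3·1+3·1 ≡ 1  ⇒  (a,b)_2 = -1.
v=43: a=43^-2·(≡12), b=43^-4·(≡20) mod 43; (12|43)=-1, (20|43)=-1; (−1)^{-2·-4·21}·(-1)^-4·(-1)^-2 = +1.
v=23: a=23^0·(≡6), b=23^1·(≡7) mod 23; (6|23)=+1, (7|23)=-1; (−1)^{0·1·11}·(+1)^1·(-1)^0 = +1.
v=5: a=5^0·(≡2), b=5^-2·(≡1) mod 5; (2|5)=-1, (1|5)=+1; (−1)^{0·-2·2}·(-1)^-2·(+1)^0 = +1.
v=∞: 23142 > 0 and -40072026 < 0  ⇒  (a,b)_∞ = +1.
v=17: a=17^0·(≡3), b=17^-1·(≡9) mod 17; (3|17)=-1, (9|17)=+1; (−1)^{0·-1·8}·(-1)^-1·(+1)^0 = -1.
v=11: a=11^0·(≡1), b=11^2·(≡10) mod 11; (1|11)=+1, (10|11)=-1; (−1)^{0·2·5}·(+1)^2·(-1)^0 = +1.
v=3: a=3^5·(≡1), b=3^9·(≡2) mod 3; (1|3)=+1, (2|3)=-1; (−1)^{5·9·1}·(+1)^9·(-1)^5 = +1.
v=7: a=7^1·(≡4), b=7^2·(≡3) mod 7; (4|7)=+1, (3|7)=-1; (−1)^{1·2·3}·(+1)^2·(-1)^1 = -1.
v=29: a=29^1·(≡10), b=29^1·(≡10) mod 29; (10|29)=-1, (10|29)=-1; (−1)^{1·1·14}·(-1)^1·(-1)^1 = +1.
|Ram(23142, -40072026)| = 4, even; anisotropic at {2, 7, 17, 19}.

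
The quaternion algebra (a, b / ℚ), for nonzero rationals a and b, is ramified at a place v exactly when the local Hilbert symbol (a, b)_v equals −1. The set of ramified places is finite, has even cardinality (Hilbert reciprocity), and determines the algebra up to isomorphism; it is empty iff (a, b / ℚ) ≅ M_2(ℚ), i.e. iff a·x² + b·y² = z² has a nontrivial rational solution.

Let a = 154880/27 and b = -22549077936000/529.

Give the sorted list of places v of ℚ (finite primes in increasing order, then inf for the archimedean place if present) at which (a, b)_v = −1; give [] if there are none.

Mod squares: a ≡ 15, b ≡ -110. Check v ∈ {∞, 2, 3, 5, 7, 11, 23}.
v=3: a=3^-3·(≡2), b=3^2·(≡1) mod 3; (2|3)=-1, (1|3)=+1; (−1)^{-3·2·1}·(-1)^2·(+1)^-3 = +1.
v=23: a=23^0·(≡11), b=23^-2·(≡10) mod 23; (11|23)=-1, (10|23)=-1; (−1)^{0·-2·11}·(-1)^-2·(-1)^0 = +1.
v=2: v_2(a)=8, v_2(b)=7; units ≡ 7, 1 (mod 8); ε·ε+αω+βω = 1·0+8·0+7·0 ≡ 0  ⇒  (a,b)_2 = +1.
v=7: a=7^0·(≡2), b=7^6·(≡1) mod 7; (2|7)=+1, (1|7)=+1; (−1)^{0·6·3}·(+1)^6·(+1)^0 = +1.
v=11: a=11^2·(≡3), b=11^3·(≡4) mod 11; (3|11)=+1, (4|11)=+1; (−1)^{2·3·5}·(+1)^3·(+1)^2 = +1.
v=5: a=5^1·(≡3), b=5^3·(≡3) mod 5; (3|5)=-1, (3|5)=-1; (−1)^{1·3·2}·(-1)^3·(-1)^1 = +1.
v=∞: 15 > 0 and -110 < 0  ⇒  (a,b)_∞ = +1.
Every local symbol is +1, so the conic 15·x² + -110·y² = z² has ℚ_v-points for all v and hence a ℚ-point; (a, b / ℚ) ≅ M_2(ℚ).

[]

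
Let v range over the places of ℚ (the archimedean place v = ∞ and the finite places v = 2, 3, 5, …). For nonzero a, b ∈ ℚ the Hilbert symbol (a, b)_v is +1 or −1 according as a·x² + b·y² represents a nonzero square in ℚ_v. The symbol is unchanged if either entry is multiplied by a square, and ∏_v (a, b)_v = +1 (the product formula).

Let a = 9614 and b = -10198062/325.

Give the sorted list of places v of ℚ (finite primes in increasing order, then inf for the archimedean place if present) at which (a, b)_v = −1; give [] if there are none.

[2, 7, 11, 13, 19, 23]

Mod squares: a ≡ 9614, b ≡ -3094. Check v ∈ {∞, 2, 3, 5, 7, 11, 13, 17, 19, 23}.
v=19: a=19^1·(≡12), b=19^0·(≡18) mod 19; (12|19)=-1, (18|19)=-1; (−1)^{1·0·9}·(-1)^0·(-1)^1 = -1.
v=3: a=3^0·(≡2), b=3^4·(≡2) mod 3; (2|3)=-1, (2|3)=-1; (−1)^{0·4·1}·(-1)^4·(-1)^0 = +1.
v=7: a=7^0·(≡3), b=7^1·(≡3) mod 7; (3|7)=-1, (3|7)=-1; (−1)^{0·1·3}·(-1)^1·(-1)^0 = -1.
v=23: a=23^1·(≡4), b=23^2·(≡14) mod 23; (4|23)=+1, (14|23)=-1; (−1)^{1·2·11}·(+1)^2·(-1)^1 = -1.
v=11: a=11^1·(≡5), b=11^0·(≡10) mod 11; (5|11)=+1, (10|11)=-1; (−1)^{1·0·5}·(+1)^0·(-1)^1 = -1.
v=5: a=5^0·(≡4), b=5^-2·(≡1) mod 5; (4|5)=+1, (1|5)=+1; (−1)^{0·-2·2}·(+1)^-2·(+1)^0 = +1.
v=2: v_2(a)=1, v_2(b)=1; units ≡ 7, 5 (mod 8); ε·ε+αω+βω = 1·0+1·1+1·0 ≡ 1  ⇒  (a,b)_2 = -1.
v=∞: 9614 > 0 and -3094 < 0  ⇒  (a,b)_∞ = +1.
v=13: a=13^0·(≡7), b=13^-1·(≡4) mod 13; (7|13)=-1, (4|13)=+1; (−1)^{0·-1·6}·(-1)^-1·(+1)^0 = -1.
v=17: a=17^0·(≡9), b=17^1·(≡5) mod 17; (9|17)=+1, (5|17)=-1; (−1)^{0·1·8}·(+1)^1·(-1)^0 = +1.
|Ram(9614, -3094)| = 6, even; anisotropic at {2, 7, 11, 13, 19, 23}.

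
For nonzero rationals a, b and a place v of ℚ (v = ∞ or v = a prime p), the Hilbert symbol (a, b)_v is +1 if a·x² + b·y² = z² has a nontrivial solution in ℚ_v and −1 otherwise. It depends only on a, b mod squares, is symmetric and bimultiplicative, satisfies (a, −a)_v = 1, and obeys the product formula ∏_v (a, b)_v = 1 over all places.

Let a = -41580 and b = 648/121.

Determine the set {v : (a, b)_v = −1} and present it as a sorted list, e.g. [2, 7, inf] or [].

Mod squares: a ≡ -1155, b ≡ 2. Check v ∈ {∞, 2, 3, 5, 7, 11}.
v=∞: -1155 < 0 and 2 > 0  ⇒  (a,b)_∞ = +1.
v=11: a=11^1·(≡4), b=11^-2·(≡10) mod 11; (4|11)=+1, (10|11)=-1; (−1)^{1·-2·5}·(+1)^-2·(-1)^1 = -1.
v=7: a=7^1·(≡3), b=7^0·(≡2) mod 7; (3|7)=-1, (2|7)=+1; (−1)^{1·0·3}·(-1)^0·(+1)^1 = +1.
v=5: a=5^1·(≡4), b=5^0·(≡3) mod 5; (4|5)=+1, (3|5)=-1; (−1)^{1·0·2}·(+1)^0·(-1)^1 = -1.
v=2: v_2(a)=2, v_2(b)=3; units ≡ 5, 1 (mod 8); ε·ε+αω+βω = 0·0+2·0+3·1 ≡ 1  ⇒  (a,b)_2 = -1.
v=3: a=3^3·(≡2), b=3^4·(≡2) mod 3; (2|3)=-1, (2|3)=-1; (−1)^{3·4·1}·(-1)^4·(-1)^3 = -1.
|Ram(-1155, 2)| = 4, even; anisotropic at {2, 3, 5, 11}.

[2, 3, 5, 11]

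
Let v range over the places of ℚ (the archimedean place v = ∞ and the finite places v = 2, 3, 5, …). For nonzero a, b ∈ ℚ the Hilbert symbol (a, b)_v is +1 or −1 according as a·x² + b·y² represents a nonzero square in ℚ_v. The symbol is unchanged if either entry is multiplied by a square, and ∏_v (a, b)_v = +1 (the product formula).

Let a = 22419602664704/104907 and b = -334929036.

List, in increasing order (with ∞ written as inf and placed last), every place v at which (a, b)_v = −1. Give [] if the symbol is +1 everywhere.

Mod squares: a ≡ 284487, b ≡ -289731. Check v ∈ {∞, 2, 3, 7, 11, 13, 17, 19, 23, 31}.
v=∞: 284487 > 0 and -289731 < 0  ⇒  (a,b)_∞ = +1.
v=7: a=7^1·(≡5), b=7^0·(≡6) mod 7; (5|7)=-1, (6|7)=-1; (−1)^{1·0·3}·(-1)^0·(-1)^1 = -1.
v=19: a=19^1·(≡5), b=19^1·(≡14) mod 19; (5|19)=+1, (14|19)=-1; (−1)^{1·1·9}·(+1)^1·(-1)^1 = +1.
v=31: a=31^5·(≡25), b=31^0·(≡17) mod 31; (25|31)=+1, (17|31)=-1; (−1)^{5·0·15}·(+1)^0·(-1)^5 = -1.
v=23: a=23^1·(≡9), b=23^1·(≡19) mod 23; (9|23)=+1, (19|23)=-1; (−1)^{1·1·11}·(+1)^1·(-1)^1 = +1.
v=11: a=11^-2·(≡4), b=11^0·(≡9) mod 11; (4|11)=+1, (9|11)=+1; (−1)^{-2·0·5}·(+1)^0·(+1)^-2 = +1.
v=13: a=13^0·(≡5), b=13^1·(≡5) mod 13; (5|13)=-1, (5|13)=-1; (−1)^{0·1·6}·(-1)^1·(-1)^0 = -1.
v=17: a=17^-2·(≡15), b=17^3·(≡15) mod 17; (15|17)=+1, (15|17)=+1; (−1)^{-2·3·8}·(+1)^3·(+1)^-2 = +1.
v=2: v_2(a)=8, v_2(b)=2; units ≡ 7, 5 (mod 8); ε·ε+αω+βω = 1·0+8·1+2·0 ≡ 0  ⇒  (a,b)_2 = +1.
v=3: a=3^-1·(≡2), b=3^1·(≡2) mod 3; (2|3)=-1, (2|3)=-1; (−1)^{-1·1·1}·(-1)^1·(-1)^-1 = -1.
Ram(284487, -289731) = {3, 7, 13, 31}; no ℚ_3-point on the conic.

[3, 7, 13, 31]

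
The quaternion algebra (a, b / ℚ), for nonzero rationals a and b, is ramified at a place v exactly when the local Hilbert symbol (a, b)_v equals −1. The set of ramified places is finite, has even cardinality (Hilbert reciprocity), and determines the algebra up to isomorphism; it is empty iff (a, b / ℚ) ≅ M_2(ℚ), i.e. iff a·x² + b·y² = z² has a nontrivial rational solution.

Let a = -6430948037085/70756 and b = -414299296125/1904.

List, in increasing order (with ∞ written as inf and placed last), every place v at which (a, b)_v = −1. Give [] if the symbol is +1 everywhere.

[3, 5, 17, inf]

(a, b) ≡ (-170085, -1190595) mod (ℚ^×)²; places V = {2, 3, 5, 7, 11, 13, 17, 19, 23, 29, 43, ∞}.
(a,b)_19: α=-2, u≡15; β=0, v≡15 (mod 19); (15|19)=-1, (15|19)=-1; sign (−1)^0·-1^0·-1^-2 = +1.
(a,b)_29: α=1, u≡9; β=1, v≡6 (mod 29); (9|29)=+1, (6|29)=+1; sign (−1)^0·+1^1·+1^1 = +1.
(a,b)_43: α=2, u≡14; β=0, v≡26 (mod 43); (14|43)=+1, (26|43)=-1; sign (−1)^0·+1^0·-1^2 = +1.
(a,b)_∞: sgn(-170085)=−, sgn(-1190595)=−, so -1.
(a,b)_2: α=-2, β=-4; u≡3, v≡5 (mod 8); ε(u)ε(v)=1·0, αω(v)=-2·1, βω(u)=-4·1; sum ≡ 0  ⇒  +1.
(a,b)_7: α=-2, u≡1; β=-1, v≡1 (mod 7); (1|7)=+1, (1|7)=+1; sign (−1)^0·+1^-1·+1^-2 = +1.
(a,b)_11: α=2, u≡8; β=2, v≡9 (mod 11); (8|11)=-1, (9|11)=+1; sign (−1)^0·-1^2·+1^2 = +1.
(a,b)_17: α=1, u≡15; β=-1, v≡7 (mod 17); (15|17)=+1, (7|17)=-1; sign (−1)^0·+1^-1·-1^1 = -1.
(a,b)_13: α=2, u≡11; β=2, v≡3 (mod 13); (11|13)=-1, (3|13)=+1; sign (−1)^0·-1^2·+1^2 = +1.
(a,b)_3: α=1, u≡2; β=5, v≡2 (mod 3); (2|3)=-1, (2|3)=-1; sign (−1)^1·-1^5·-1^1 = -1.
(a,b)_5: α=1, u≡3; β=3, v≡4 (mod 5); (3|5)=-1, (4|5)=+1; sign (−1)^0·-1^3·+1^1 = -1.
(a,b)_23: α=1, u≡19; β=1, v≡13 (mod 23); (19|23)=-1, (13|23)=+1; sign (−1)^1·-1^1·+1^1 = +1.
(-170085, -1190595 / ℚ) ramifies at {3, 5, 17, ∞}: a division algebra.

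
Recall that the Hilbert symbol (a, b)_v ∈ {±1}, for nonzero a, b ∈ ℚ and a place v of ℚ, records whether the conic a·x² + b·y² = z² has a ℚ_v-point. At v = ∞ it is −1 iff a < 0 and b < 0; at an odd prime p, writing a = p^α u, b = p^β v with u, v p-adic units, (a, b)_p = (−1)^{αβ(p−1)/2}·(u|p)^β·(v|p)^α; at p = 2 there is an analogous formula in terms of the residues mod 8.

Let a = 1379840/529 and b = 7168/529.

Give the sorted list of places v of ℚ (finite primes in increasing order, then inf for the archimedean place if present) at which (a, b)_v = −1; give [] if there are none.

(a, b) ≡ (110, 7) mod (ℚ^×)²; places V = {2, 5, 7, 11, 23, ∞}.
(a,b)_7: α=2, u≡5; β=1, v≡4 (mod 7); (5|7)=-1, (4|7)=+1; sign (−1)^0·-1^1·+1^2 = -1.
(a,b)_∞: sgn(110)=+, sgn(7)=+, so +1.
(a,b)_23: α=-2, u≡1; β=-2, v≡15 (mod 23); (1|23)=+1, (15|23)=-1; sign (−1)^0·+1^-2·-1^-2 = +1.
(a,b)_11: α=1, u≡7; β=0, v≡7 (mod 11); (7|11)=-1, (7|11)=-1; sign (−1)^0·-1^0·-1^1 = -1.
(a,b)_2: α=9, β=10; u≡7, v≡7 (mod 8); ε(u)ε(v)=1·1, αω(v)=9·0, βω(u)=10·0; sum ≡ 1  ⇒  -1.
(a,b)_5: α=1, u≡2; β=0, v≡2 (mod 5); (2|5)=-1, (2|5)=-1; sign (−1)^0·-1^0·-1^1 = -1.
Ram(110, 7) = {2, 5, 7, 11}; no ℚ_2-point on the conic.

[2, 5, 7, 11]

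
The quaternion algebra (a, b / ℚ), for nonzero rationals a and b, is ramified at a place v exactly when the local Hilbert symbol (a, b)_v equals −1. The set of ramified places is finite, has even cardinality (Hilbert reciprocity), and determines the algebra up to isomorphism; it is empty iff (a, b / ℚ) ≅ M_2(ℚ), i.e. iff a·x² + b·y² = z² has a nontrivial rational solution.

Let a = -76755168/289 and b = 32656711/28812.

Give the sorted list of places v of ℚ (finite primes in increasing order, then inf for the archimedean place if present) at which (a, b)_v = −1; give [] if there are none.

[2, 3]

Mod squares: a ≡ -222, b ≡ 1173. Check v ∈ {∞, 2, 3, 7, 17, 23, 37}.
v=3: a=3^3·(≡1), b=3^-1·(≡1) mod 3; (1|3)=+1, (1|3)=+1; (−1)^{3·-1·1}·(+1)^-1·(+1)^3 = -1.
v=17: a=17^-2·(≡2), b=17^5·(≡15) mod 17; (2|17)=+1, (15|17)=+1; (−1)^{-2·5·8}·(+1)^5·(+1)^-2 = +1.
v=7: a=7^4·(≡4), b=7^-4·(≡2) mod 7; (4|7)=+1, (2|7)=+1; (−1)^{4·-4·3}·(+1)^-4·(+1)^4 = +1.
v=2: v_2(a)=5, v_2(b)=-2; units ≡ 1, 5 (mod 8); ε·ε+αω+βω = 0·0+5·1+-2·0 ≡ 1  ⇒  (a,b)_2 = -1.
v=23: a=23^0·(≡12), b=23^1·(≡20) mod 23; (12|23)=+1, (20|23)=-1; (−1)^{0·1·11}·(+1)^1·(-1)^0 = +1.
v=37: a=37^1·(≡19), b=37^0·(≡4) mod 37; (19|37)=-1, (4|37)=+1; (−1)^{1·0·18}·(-1)^0·(+1)^1 = +1.
v=∞: -222 < 0 and 1173 > 0  ⇒  (a,b)_∞ = +1.
(-222, 1173 / ℚ) ramifies at {2, 3}: a division algebra.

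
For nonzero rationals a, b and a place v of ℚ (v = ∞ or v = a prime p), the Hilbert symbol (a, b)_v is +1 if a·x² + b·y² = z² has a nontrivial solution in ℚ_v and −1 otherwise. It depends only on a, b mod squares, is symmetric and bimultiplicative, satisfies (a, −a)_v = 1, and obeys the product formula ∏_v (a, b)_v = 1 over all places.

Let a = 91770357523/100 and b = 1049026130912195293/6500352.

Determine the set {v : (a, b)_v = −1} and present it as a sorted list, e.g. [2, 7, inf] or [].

(a, b) ≡ (293683, 2914239) mod (ℚ^×)²; places V = {2, 3, 5, 11, 13, 19, 23, 29, 41, 43, ∞}.
(a,b)_29: α=1, u≡5; β=1, v≡25 (mod 29); (5|29)=+1, (25|29)=+1; sign (−1)^0·+1^1·+1^1 = +1.
(a,b)_3: α=0, u≡1; β=-1, v≡1 (mod 3); (1|3)=+1, (1|3)=+1; sign (−1)^0·+1^-1·+1^0 = +1.
(a,b)_11: α=0, u≡9; β=2, v≡5 (mod 11); (9|11)=+1, (5|11)=+1; sign (−1)^0·+1^2·+1^0 = +1.
(a,b)_19: α=1, u≡14; β=1, v≡3 (mod 19); (14|19)=-1, (3|19)=-1; sign (−1)^1·-1^1·-1^1 = -1.
(a,b)_43: α=2, u≡23; β=3, v≡27 (mod 43); (23|43)=+1, (27|43)=-1; sign (−1)^0·+1^3·-1^2 = +1.
(a,b)_23: α=0, u≡10; β=-2, v≡18 (mod 23); (10|23)=-1, (18|23)=+1; sign (−1)^0·-1^-2·+1^0 = +1.
(a,b)_13: α=3, u≡12; β=6, v≡12 (mod 13); (12|13)=+1, (12|13)=+1; sign (−1)^0·+1^6·+1^3 = +1.
(a,b)_∞: sgn(293683)=+, sgn(2914239)=+, so +1.
(a,b)_5: α=-2, u≡2; β=0, v≡4 (mod 5); (2|5)=-1, (4|5)=+1; sign (−1)^0·-1^0·+1^-2 = +1.
(a,b)_2: α=-2, β=-12; u≡3, v≡7 (mod 8); ε(u)ε(v)=1·1, αω(v)=-2·0, βω(u)=-12·1; sum ≡ 1  ⇒  -1.
(a,b)_41: α=1, u≡14; β=1, v≡29 (mod 41); (14|41)=-1, (29|41)=-1; sign (−1)^0·-1^1·-1^1 = +1.
Ram(293683, 2914239) = {2, 19}; no ℚ_2-point on the conic.

[2, 19]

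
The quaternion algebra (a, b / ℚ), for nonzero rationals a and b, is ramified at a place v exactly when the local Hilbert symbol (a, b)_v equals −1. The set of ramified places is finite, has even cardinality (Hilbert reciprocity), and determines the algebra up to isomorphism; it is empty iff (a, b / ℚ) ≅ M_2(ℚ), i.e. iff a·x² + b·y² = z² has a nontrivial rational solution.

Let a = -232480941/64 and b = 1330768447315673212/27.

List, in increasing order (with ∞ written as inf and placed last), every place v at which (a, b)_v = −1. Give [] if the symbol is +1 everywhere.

[3, 7, 11, 47]

Mod squares: a ≡ -4744509, b ≡ 29469. Check v ∈ {∞, 2, 3, 7, 11, 19, 23, 47}.
v=47: a=47^1·(≡37), b=47^3·(≡7) mod 47; (37|47)=+1, (7|47)=+1; (−1)^{1·3·23}·(+1)^3·(+1)^1 = -1.
v=23: a=23^1·(≡16), b=23^0·(≡1) mod 23; (16|23)=+1, (1|23)=+1; (−1)^{1·0·11}·(+1)^0·(+1)^1 = +1.
v=∞: -4744509 < 0 and 29469 > 0  ⇒  (a,b)_∞ = +1.
v=2: v_2(a)=-6, v_2(b)=2; units ≡ 3, 5 (mod 8); ε·ε+αω+βω = 1·0+-6·1+2·1 ≡ 0  ⇒  (a,b)_2 = +1.
v=7: a=7^3·(≡2), b=7^6·(≡6) mod 7; (2|7)=+1, (6|7)=-1; (−1)^{3·6·3}·(+1)^6·(-1)^3 = -1.
v=19: a=19^1·(≡4), b=19^5·(≡10) mod 19; (4|19)=+1, (10|19)=-1; (−1)^{1·5·9}·(+1)^5·(-1)^1 = +1.
v=11: a=11^1·(≡6), b=11^1·(≡6) mod 11; (6|11)=-1, (6|11)=-1; (−1)^{1·1·5}·(-1)^1·(-1)^1 = -1.
v=3: a=3^1·(≡1), b=3^-3·(≡1) mod 3; (1|3)=+1, (1|3)=+1; (−1)^{1·-3·1}·(+1)^-3·(+1)^1 = -1.
(-4744509, 29469 / ℚ) ramifies at {3, 7, 11, 47}: a division algebra.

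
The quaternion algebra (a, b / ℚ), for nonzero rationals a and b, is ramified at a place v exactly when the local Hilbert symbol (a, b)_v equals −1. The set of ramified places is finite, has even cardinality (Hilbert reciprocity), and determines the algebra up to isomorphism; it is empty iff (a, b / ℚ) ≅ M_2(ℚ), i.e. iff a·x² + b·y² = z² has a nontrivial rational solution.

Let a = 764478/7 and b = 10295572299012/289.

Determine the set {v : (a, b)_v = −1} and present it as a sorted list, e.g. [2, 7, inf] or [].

Mod squares: a ≡ 546, b ≡ 33. Check v ∈ {∞, 2, 3, 7, 11, 13, 17, 31}.
v=13: a=13^1·(≡1), b=13^2·(≡11) mod 13; (1|13)=+1, (11|13)=-1; (−1)^{1·2·6}·(+1)^2·(-1)^1 = -1.
v=7: a=7^-1·(≡1), b=7^2·(≡6) mod 7; (1|7)=+1, (6|7)=-1; (−1)^{-1·2·3}·(+1)^2·(-1)^-1 = -1.
v=11: a=11^2·(≡10), b=11^3·(≡4) mod 11; (10|11)=-1, (4|11)=+1; (−1)^{2·3·5}·(-1)^3·(+1)^2 = -1.
v=∞: 546 > 0 and 33 > 0  ⇒  (a,b)_∞ = +1.
v=3: a=3^5·(≡2), b=3^5·(≡2) mod 3; (2|3)=-1, (2|3)=-1; (−1)^{5·5·1}·(-1)^5·(-1)^5 = -1.
v=31: a=31^0·(≡7), b=31^2·(≡16) mod 31; (7|31)=+1, (16|31)=+1; (−1)^{0·2·15}·(+1)^2·(+1)^0 = +1.
v=17: a=17^0·(≡8), b=17^-2·(≡15) mod 17; (8|17)=+1, (15|17)=+1; (−1)^{0·-2·8}·(+1)^-2·(+1)^0 = +1.
v=2: v_2(a)=1, v_2(b)=2; units ≡ 1, 1 (mod 8); ε·ε+αω+βω = 0·0+1·0+2·0 ≡ 0  ⇒  (a,b)_2 = +1.
|Ram(546, 33)| = 4, even; anisotropic at {3, 7, 11, 13}.

[3, 7, 11, 13]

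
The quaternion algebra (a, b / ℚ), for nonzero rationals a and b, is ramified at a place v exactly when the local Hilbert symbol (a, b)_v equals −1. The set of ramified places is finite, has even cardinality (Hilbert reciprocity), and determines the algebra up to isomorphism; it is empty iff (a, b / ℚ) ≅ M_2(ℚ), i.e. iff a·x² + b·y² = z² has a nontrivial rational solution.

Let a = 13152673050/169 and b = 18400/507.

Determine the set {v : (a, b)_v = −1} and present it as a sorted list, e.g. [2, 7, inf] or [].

Mod squares: a ≡ 526106922, b ≡ 138. Check v ∈ {∞, 2, 3, 5, 11, 13, 17, 19, 23, 29, 37}.
v=17: a=17^1·(≡10), b=17^0·(≡15) mod 17; (10|17)=-1, (15|17)=+1; (−1)^{1·0·8}·(-1)^0·(+1)^1 = +1.
v=29: a=29^1·(≡24), b=29^0·(≡1) mod 29; (24|29)=+1, (1|29)=+1; (−1)^{1·0·14}·(+1)^0·(+1)^1 = +1.
v=∞: 526106922 > 0 and 138 > 0  ⇒  (a,b)_∞ = +1.
v=2: v_2(a)=1, v_2(b)=5; units ≡ 5, 5 (mod 8); ε·ε+αω+βω = 0·0+1·1+5·1 ≡ 0  ⇒  (a,b)_2 = +1.
v=37: a=37^1·(≡23), b=37^0·(≡36) mod 37; (23|37)=-1, (36|37)=+1; (−1)^{1·0·18}·(-1)^0·(+1)^1 = +1.
v=5: a=5^2·(≡3), b=5^2·(≡3) mod 5; (3|5)=-1, (3|5)=-1; (−1)^{2·2·2}·(-1)^2·(-1)^2 = +1.
v=3: a=3^1·(≡2), b=3^-1·(≡1) mod 3; (2|3)=-1, (1|3)=+1; (−1)^{1·-1·1}·(-1)^-1·(+1)^1 = +1.
v=23: a=23^1·(≡6), b=23^1·(≡18) mod 23; (6|23)=+1, (18|23)=+1; (−1)^{1·1·11}·(+1)^1·(+1)^1 = -1.
v=19: a=19^1·(≡6), b=19^0·(≡5) mod 19; (6|19)=+1, (5|19)=+1; (−1)^{1·0·9}·(+1)^0·(+1)^1 = +1.
v=13: a=13^-2·(≡10), b=13^-2·(≡6) mod 13; (10|13)=+1, (6|13)=-1; (−1)^{-2·-2·6}·(+1)^-2·(-1)^-2 = +1.
v=11: a=11^1·(≡9), b=11^0·(≡8) mod 11; (9|11)=+1, (8|11)=-1; (−1)^{1·0·5}·(+1)^0·(-1)^1 = -1.
Ram(526106922, 138) = {11, 23}; no ℚ_11-point on the conic.

[11, 23]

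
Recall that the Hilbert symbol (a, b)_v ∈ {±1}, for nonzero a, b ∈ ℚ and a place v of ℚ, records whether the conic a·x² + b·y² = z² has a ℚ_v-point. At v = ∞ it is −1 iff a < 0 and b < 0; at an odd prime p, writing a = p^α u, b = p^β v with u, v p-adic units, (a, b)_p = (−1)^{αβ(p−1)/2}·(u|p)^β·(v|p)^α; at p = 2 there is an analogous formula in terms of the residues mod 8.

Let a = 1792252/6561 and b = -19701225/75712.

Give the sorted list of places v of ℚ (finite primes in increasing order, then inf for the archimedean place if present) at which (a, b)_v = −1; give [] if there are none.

[7, 23]

(a, b) ≡ (7, -7567) mod (ℚ^×)²; places V = {2, 3, 5, 7, 11, 13, 23, 47, ∞}.
(a,b)_23: α=2, u≡5; β=1, v≡8 (mod 23); (5|23)=-1, (8|23)=+1; sign (−1)^0·-1^1·+1^2 = -1.
(a,b)_5: α=0, u≡2; β=2, v≡3 (mod 5); (2|5)=-1, (3|5)=-1; sign (−1)^0·-1^2·-1^0 = +1.
(a,b)_11: α=2, u≡10; β=0, v≡5 (mod 11); (10|11)=-1, (5|11)=+1; sign (−1)^0·-1^0·+1^2 = +1.
(a,b)_47: α=0, u≡42; β=1, v≡34 (mod 47); (42|47)=+1, (34|47)=+1; sign (−1)^0·+1^1·+1^0 = +1.
(a,b)_13: α=0, u≡8; β=-2, v≡9 (mod 13); (8|13)=-1, (9|13)=+1; sign (−1)^0·-1^-2·+1^0 = +1.
(a,b)_∞: sgn(7)=+, sgn(-7567)=−, so +1.
(a,b)_3: α=-8, u≡1; β=6, v≡2 (mod 3); (1|3)=+1, (2|3)=-1; sign (−1)^0·+1^6·-1^-8 = +1.
(a,b)_2: α=2, β=-6; u≡7, v≡1 (mod 8); ε(u)ε(v)=1·0, αω(v)=2·0, βω(u)=-6·0; sum ≡ 0  ⇒  +1.
(a,b)_7: α=1, u≡2; β=-1, v≡2 (mod 7); (2|7)=+1, (2|7)=+1; sign (−1)^1·+1^-1·+1^1 = -1.
(7, -7567 / ℚ) ramifies at {7, 23}: a division algebra.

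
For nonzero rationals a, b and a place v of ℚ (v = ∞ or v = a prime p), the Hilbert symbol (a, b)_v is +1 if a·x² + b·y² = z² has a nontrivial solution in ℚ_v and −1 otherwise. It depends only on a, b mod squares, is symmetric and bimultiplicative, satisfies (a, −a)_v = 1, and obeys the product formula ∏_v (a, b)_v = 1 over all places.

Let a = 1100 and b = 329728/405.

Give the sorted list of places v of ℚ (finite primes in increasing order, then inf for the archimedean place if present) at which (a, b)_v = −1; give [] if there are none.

Mod squares: a ≡ 11, b ≡ 1610. Check v ∈ {∞, 2, 3, 5, 7, 11, 23}.
v=11: a=11^1·(≡1), b=11^0·(≡4) mod 11; (1|11)=+1, (4|11)=+1; (−1)^{1·0·5}·(+1)^0·(+1)^1 = +1.
v=∞: 11 > 0 and 1610 > 0  ⇒  (a,b)_∞ = +1.
v=2: v_2(a)=2, v_2(b)=11; units ≡ 3, 5 (mod 8); ε·ε+αω+βω = 1·0+2·1+11·1 ≡ 1  ⇒  (a,b)_2 = -1.
v=7: a=7^0·(≡1), b=7^1·(≡6) mod 7; (1|7)=+1, (6|7)=-1; (−1)^{0·1·3}·(+1)^1·(-1)^0 = +1.
v=23: a=23^0·(≡19), b=23^1·(≡12) mod 23; (19|23)=-1, (12|23)=+1; (−1)^{0·1·11}·(-1)^1·(+1)^0 = -1.
v=5: a=5^2·(≡4), b=5^-1·(≡3) mod 5; (4|5)=+1, (3|5)=-1; (−1)^{2·-1·2}·(+1)^-1·(-1)^2 = +1.
v=3: a=3^0·(≡2), b=3^-4·(≡2) mod 3; (2|3)=-1, (2|3)=-1; (−1)^{0·-4·1}·(-1)^-4·(-1)^0 = +1.
Ram(11, 1610) = {2, 23}; no ℚ_2-point on the conic.

[2, 23]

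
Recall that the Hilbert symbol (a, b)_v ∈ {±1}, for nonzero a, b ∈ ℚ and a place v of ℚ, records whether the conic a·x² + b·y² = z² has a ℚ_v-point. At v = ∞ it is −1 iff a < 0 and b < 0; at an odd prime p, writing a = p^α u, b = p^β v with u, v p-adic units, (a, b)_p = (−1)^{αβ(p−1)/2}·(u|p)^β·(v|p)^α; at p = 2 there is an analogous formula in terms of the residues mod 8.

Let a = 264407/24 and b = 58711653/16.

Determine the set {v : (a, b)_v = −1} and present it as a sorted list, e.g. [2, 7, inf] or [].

[2, 3, 11, 19]

Mod squares: a ≡ 858, b ≡ 2717. Check v ∈ {∞, 2, 3, 7, 11, 13, 19, 43}.
v=∞: 858 > 0 and 2717 > 0  ⇒  (a,b)_∞ = +1.
v=2: v_2(a)=-3, v_2(b)=-4; units ≡ 5, 5 (mod 8); ε·ε+αω+βω = 0·0+-3·1+-4·1 ≡ 1  ⇒  (a,b)_2 = -1.
v=13: a=13^1·(≡3), b=13^1·(≡1) mod 13; (3|13)=+1, (1|13)=+1; (−1)^{1·1·6}·(+1)^1·(+1)^1 = +1.
v=3: a=3^-1·(≡1), b=3^2·(≡2) mod 3; (1|3)=+1, (2|3)=-1; (−1)^{-1·2·1}·(+1)^2·(-1)^-1 = -1.
v=43: a=43^2·(≡40), b=43^0·(≡33) mod 43; (40|43)=+1, (33|43)=-1; (−1)^{2·0·21}·(+1)^0·(-1)^2 = +1.
v=7: a=7^0·(≡1), b=7^4·(≡1) mod 7; (1|7)=+1, (1|7)=+1; (−1)^{0·4·3}·(+1)^4·(+1)^0 = +1.
v=19: a=19^0·(≡12), b=19^1·(≡18) mod 19; (12|19)=-1, (18|19)=-1; (−1)^{0·1·9}·(-1)^1·(-1)^0 = -1.
v=11: a=11^1·(≡1), b=11^1·(≡5) mod 11; (1|11)=+1, (5|11)=+1; (−1)^{1·1·5}·(+1)^1·(+1)^1 = -1.
|Ram(858, 2717)| = 4, even; anisotropic at {2, 3, 11, 19}.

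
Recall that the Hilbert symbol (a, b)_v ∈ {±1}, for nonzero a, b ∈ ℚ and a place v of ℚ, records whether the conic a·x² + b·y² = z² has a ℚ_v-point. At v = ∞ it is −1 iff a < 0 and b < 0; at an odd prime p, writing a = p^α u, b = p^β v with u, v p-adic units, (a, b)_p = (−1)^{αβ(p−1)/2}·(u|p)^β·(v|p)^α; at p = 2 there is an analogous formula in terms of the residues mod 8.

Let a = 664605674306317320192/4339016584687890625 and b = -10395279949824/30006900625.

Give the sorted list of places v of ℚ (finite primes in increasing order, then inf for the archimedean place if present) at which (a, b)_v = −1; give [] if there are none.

[7, 11]

Mod squares: a ≡ 33, b ≡ -14. Check v ∈ {∞, 2, 3, 5, 7, 11, 13, 17, 31, 37, 41}.
v=7: a=7^2·(≡6), b=7^1·(≡5) mod 7; (6|7)=-1, (5|7)=-1; (−1)^{2·1·3}·(-1)^1·(-1)^2 = -1.
v=37: a=37^-2·(≡11), b=37^0·(≡19) mod 37; (11|37)=+1, (19|37)=-1; (−1)^{-2·0·18}·(+1)^0·(-1)^-2 = +1.
v=3: a=3^7·(≡2), b=3^4·(≡1) mod 3; (2|3)=-1, (1|3)=+1; (−1)^{7·4·1}·(-1)^4·(+1)^7 = +1.
v=11: a=11^3·(≡9), b=11^2·(≡10) mod 11; (9|11)=+1, (10|11)=-1; (−1)^{3·2·5}·(+1)^2·(-1)^3 = -1.
v=31: a=31^2·(≡7), b=31^0·(≡15) mod 31; (7|31)=+1, (15|31)=-1; (−1)^{2·0·15}·(+1)^0·(-1)^2 = +1.
v=41: a=41^-2·(≡37), b=41^-2·(≡17) mod 41; (37|41)=+1, (17|41)=-1; (−1)^{-2·-2·20}·(+1)^-2·(-1)^-2 = +1.
v=13: a=13^-6·(≡6), b=13^-4·(≡9) mod 13; (6|13)=-1, (9|13)=+1; (−1)^{-6·-4·6}·(-1)^-4·(+1)^-6 = +1.
v=∞: 33 > 0 and -14 < 0  ⇒  (a,b)_∞ = +1.
v=5: a=5^-8·(≡2), b=5^-4·(≡1) mod 5; (2|5)=-1, (1|5)=+1; (−1)^{-8·-4·2}·(-1)^-4·(+1)^-8 = +1.
v=2: v_2(a)=24, v_2(b)=19; units ≡ 1, 1 (mod 8); ε·ε+αω+βω = 0·0+24·0+19·0 ≡ 0  ⇒  (a,b)_2 = +1.
v=17: a=17^2·(≡4), b=17^2·(≡5) mod 17; (4|17)=+1, (5|17)=-1; (−1)^{2·2·8}·(+1)^2·(-1)^2 = +1.
Ram(33, -14) = {7, 11}; no ℚ_7-point on the conic.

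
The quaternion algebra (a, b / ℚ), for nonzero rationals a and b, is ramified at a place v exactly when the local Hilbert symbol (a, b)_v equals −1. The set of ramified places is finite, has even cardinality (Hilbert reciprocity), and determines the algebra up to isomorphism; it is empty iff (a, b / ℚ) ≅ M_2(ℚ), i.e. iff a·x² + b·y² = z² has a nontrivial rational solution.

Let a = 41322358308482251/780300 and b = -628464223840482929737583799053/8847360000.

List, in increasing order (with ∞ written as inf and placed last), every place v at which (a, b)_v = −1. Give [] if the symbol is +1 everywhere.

[]

Mod squares: a ≡ 273, b ≡ -16302. Check v ∈ {∞, 2, 3, 5, 7, 11, 13, 17, 19, 23, 31}.
v=13: a=13^3·(≡8), b=13^5·(≡6) mod 13; (8|13)=-1, (6|13)=-1; (−1)^{3·5·6}·(-1)^5·(-1)^3 = +1.
v=7: a=7^1·(≡4), b=7^2·(≡1) mod 7; (4|7)=+1, (1|7)=+1; (−1)^{1·2·3}·(+1)^2·(+1)^1 = +1.
v=∞: 273 > 0 and -16302 < 0  ⇒  (a,b)_∞ = +1.
v=5: a=5^-2·(≡3), b=5^-4·(≡2) mod 5; (3|5)=-1, (2|5)=-1; (−1)^{-2·-4·2}·(-1)^-4·(-1)^-2 = +1.
v=19: a=19^2·(≡17), b=19^3·(≡16) mod 19; (17|19)=+1, (16|19)=+1; (−1)^{2·3·9}·(+1)^3·(+1)^2 = +1.
v=11: a=11^4·(≡9), b=11^7·(≡3) mod 11; (9|11)=+1, (3|11)=+1; (−1)^{4·7·5}·(+1)^7·(+1)^4 = +1.
v=2: v_2(a)=-2, v_2(b)=-19; units ≡ 1, 1 (mod 8); ε·ε+αω+βω = 0·0+-2·0+-19·0 ≡ 0  ⇒  (a,b)_2 = +1.
v=31: a=31^2·(≡5), b=31^4·(≡4) mod 31; (5|31)=+1, (4|31)=+1; (−1)^{2·4·15}·(+1)^4·(+1)^2 = +1.
v=23: a=23^2·(≡20), b=23^4·(≡17) mod 23; (20|23)=-1, (17|23)=-1; (−1)^{2·4·11}·(-1)^4·(-1)^2 = +1.
v=17: a=17^-2·(≡15), b=17^0·(≡4) mod 17; (15|17)=+1, (4|17)=+1; (−1)^{-2·0·8}·(+1)^0·(+1)^-2 = +1.
v=3: a=3^-3·(≡1), b=3^-3·(≡2) mod 3; (1|3)=+1, (2|3)=-1; (−1)^{-3·-3·1}·(+1)^-3·(-1)^-3 = +1.
Every local symbol is +1, so the conic 273·x² + -16302·y² = z² has ℚ_v-points for all v and hence a ℚ-point; (a, b / ℚ) ≅ M_2(ℚ).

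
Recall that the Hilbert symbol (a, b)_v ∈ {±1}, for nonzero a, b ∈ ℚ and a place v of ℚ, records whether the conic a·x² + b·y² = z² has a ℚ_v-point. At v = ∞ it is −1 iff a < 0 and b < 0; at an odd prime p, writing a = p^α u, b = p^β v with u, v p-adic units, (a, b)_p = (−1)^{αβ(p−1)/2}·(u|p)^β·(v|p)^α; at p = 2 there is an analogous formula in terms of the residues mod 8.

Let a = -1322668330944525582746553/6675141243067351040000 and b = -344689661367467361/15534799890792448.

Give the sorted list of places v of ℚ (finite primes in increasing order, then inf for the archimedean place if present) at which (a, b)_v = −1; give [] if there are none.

[3, inf]

(a, b) ≡ (-462, -7) mod (ℚ^×)²; places V = {2, 3, 5, 7, 11, 17, 29, 31, 37, ∞}.
(a,b)_7: α=-13, u≡1; β=-7, v≡3 (mod 7); (1|7)=+1, (3|7)=-1; sign (−1)^1·+1^-7·-1^-13 = +1.
(a,b)_∞: sgn(-462)=−, sgn(-7)=−, so -1.
(a,b)_11: α=9, u≡7; β=6, v≡5 (mod 11); (7|11)=-1, (5|11)=+1; sign (−1)^0·-1^6·+1^9 = +1.
(a,b)_29: α=-2, u≡3; β=-2, v≡20 (mod 29); (3|29)=-1, (20|29)=+1; sign (−1)^0·-1^-2·+1^-2 = +1.
(a,b)_2: α=-17, β=-14; u≡1, v≡1 (mod 8); ε(u)ε(v)=0·0, αω(v)=-17·0, βω(u)=-14·0; sum ≡ 0  ⇒  +1.
(a,b)_17: α=2, u≡14; β=2, v≡6 (mod 17); (14|17)=-1, (6|17)=-1; sign (−1)^0·-1^2·-1^2 = +1.
(a,b)_3: α=7, u≡2; β=6, v≡2 (mod 3); (2|3)=-1, (2|3)=-1; sign (−1)^0·-1^6·-1^7 = -1.
(a,b)_5: α=-4, u≡3; β=0, v≡3 (mod 5); (3|5)=-1, (3|5)=-1; sign (−1)^0·-1^0·-1^-4 = +1.
(a,b)_37: α=0, u≡17; β=-2, v≡9 (mod 37); (17|37)=-1, (9|37)=+1; sign (−1)^0·-1^-2·+1^0 = +1.
(a,b)_31: α=6, u≡27; β=4, v≡11 (mod 31); (27|31)=-1, (11|31)=-1; sign (−1)^0·-1^4·-1^6 = +1.
(-462, -7 / ℚ) ramifies at {3, ∞}: a division algebra.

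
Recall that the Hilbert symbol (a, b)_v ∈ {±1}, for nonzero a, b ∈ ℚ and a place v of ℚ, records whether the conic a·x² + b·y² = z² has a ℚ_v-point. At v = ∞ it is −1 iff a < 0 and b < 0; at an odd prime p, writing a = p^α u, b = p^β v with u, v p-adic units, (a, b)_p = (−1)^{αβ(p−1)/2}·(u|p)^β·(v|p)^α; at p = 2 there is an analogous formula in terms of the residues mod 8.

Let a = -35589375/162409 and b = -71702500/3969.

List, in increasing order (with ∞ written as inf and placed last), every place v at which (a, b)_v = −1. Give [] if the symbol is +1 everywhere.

[23, 37, 43, inf]

(a, b) ≡ (-703, -28681) mod (ℚ^×)²; places V = {2, 3, 5, 7, 13, 19, 23, 29, 31, 37, 43, ∞}.
(a,b)_31: α=-2, u≡28; β=0, v≡4 (mod 31); (28|31)=+1, (4|31)=+1; sign (−1)^0·+1^0·+1^-2 = +1.
(a,b)_37: α=1, u≡24; β=0, v≡17 (mod 37); (24|37)=-1, (17|37)=-1; sign (−1)^0·-1^0·-1^1 = -1.
(a,b)_7: α=0, u≡2; β=-2, v≡3 (mod 7); (2|7)=+1, (3|7)=-1; sign (−1)^0·+1^-2·-1^0 = +1.
(a,b)_13: α=-2, u≡3; β=0, v≡10 (mod 13); (3|13)=+1, (10|13)=+1; sign (−1)^0·+1^0·+1^-2 = +1.
(a,b)_19: α=1, u≡16; β=0, v≡17 (mod 19); (16|19)=+1, (17|19)=+1; sign (−1)^0·+1^0·+1^1 = +1.
(a,b)_∞: sgn(-703)=−, sgn(-28681)=−, so -1.
(a,b)_5: α=4, u≡3; β=4, v≡4 (mod 5); (3|5)=-1, (4|5)=+1; sign (−1)^0·-1^4·+1^4 = +1.
(a,b)_43: α=0, u≡19; β=1, v≡13 (mod 43); (19|43)=-1, (13|43)=+1; sign (−1)^0·-1^1·+1^0 = -1.
(a,b)_29: α=0, u≡7; β=1, v≡19 (mod 29); (7|29)=+1, (19|29)=-1; sign (−1)^0·+1^1·-1^0 = +1.
(a,b)_23: α=0, u≡11; β=1, v≡8 (mod 23); (11|23)=-1, (8|23)=+1; sign (−1)^0·-1^1·+1^0 = -1.
(a,b)_2: α=0, β=2; u≡1, v≡7 (mod 8); ε(u)ε(v)=0·1, αω(v)=0·0, βω(u)=2·0; sum ≡ 0  ⇒  +1.
(a,b)_3: α=4, u≡2; β=-4, v≡2 (mod 3); (2|3)=-1, (2|3)=-1; sign (−1)^0·-1^-4·-1^4 = +1.
|Ram(-703, -28681)| = 4, even; anisotropic at {23, 37, 43, ∞}.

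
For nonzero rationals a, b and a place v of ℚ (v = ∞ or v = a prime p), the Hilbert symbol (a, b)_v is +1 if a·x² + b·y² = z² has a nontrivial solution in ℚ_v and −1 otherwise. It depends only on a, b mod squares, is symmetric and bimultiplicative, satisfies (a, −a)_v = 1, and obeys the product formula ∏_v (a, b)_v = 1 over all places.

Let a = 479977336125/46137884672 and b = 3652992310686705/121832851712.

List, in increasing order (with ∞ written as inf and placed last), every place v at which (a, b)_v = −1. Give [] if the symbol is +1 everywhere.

Mod squares: a ≡ 51765, b ≡ 1785. Check v ∈ {∞, 2, 3, 5, 7, 11, 13, 17, 29, 31, 37}.
v=2: v_2(a)=-14, v_2(b)=-8; units ≡ 5, 1 (mod 8); ε·ε+αω+βω = 0·0+-14·0+-8·1 ≡ 0  ⇒  (a,b)_2 = +1.
v=∞: 51765 > 0 and 1785 > 0  ⇒  (a,b)_∞ = +1.
v=31: a=31^2·(≡23), b=31^2·(≡16) mod 31; (23|31)=-1, (16|31)=+1; (−1)^{2·2·15}·(-1)^2·(+1)^2 = +1.
v=37: a=37^-2·(≡32), b=37^-2·(≡12) mod 37; (32|37)=-1, (12|37)=+1; (−1)^{-2·-2·18}·(-1)^-2·(+1)^-2 = +1.
v=5: a=5^3·(≡2), b=5^1·(≡3) mod 5; (2|5)=-1, (3|5)=-1; (−1)^{3·1·2}·(-1)^1·(-1)^3 = +1.
v=13: a=13^0·(≡3), b=13^-2·(≡3) mod 13; (3|13)=+1, (3|13)=+1; (−1)^{0·-2·6}·(+1)^-2·(+1)^0 = +1.
v=11: a=11^-2·(≡8), b=11^-2·(≡1) mod 11; (8|11)=-1, (1|11)=+1; (−1)^{-2·-2·5}·(-1)^-2·(+1)^-2 = +1.
v=29: a=29^1·(≡6), b=29^2·(≡1) mod 29; (6|29)=+1, (1|29)=+1; (−1)^{1·2·14}·(+1)^2·(+1)^1 = +1.
v=7: a=7^1·(≡6), b=7^1·(≡3) mod 7; (6|7)=-1, (3|7)=-1; (−1)^{1·1·3}·(-1)^1·(-1)^1 = -1.
v=3: a=3^9·(≡2), b=3^17·(≡1) mod 3; (2|3)=-1, (1|3)=+1; (−1)^{9·17·1}·(-1)^17·(+1)^9 = +1.
v=17: a=17^-1·(≡2), b=17^-1·(≡5) mod 17; (2|17)=+1, (5|17)=-1; (−1)^{-1·-1·8}·(+1)^-1·(-1)^-1 = -1.
|Ram(51765, 1785)| = 2, even; anisotropic at {7, 17}.

[7, 17]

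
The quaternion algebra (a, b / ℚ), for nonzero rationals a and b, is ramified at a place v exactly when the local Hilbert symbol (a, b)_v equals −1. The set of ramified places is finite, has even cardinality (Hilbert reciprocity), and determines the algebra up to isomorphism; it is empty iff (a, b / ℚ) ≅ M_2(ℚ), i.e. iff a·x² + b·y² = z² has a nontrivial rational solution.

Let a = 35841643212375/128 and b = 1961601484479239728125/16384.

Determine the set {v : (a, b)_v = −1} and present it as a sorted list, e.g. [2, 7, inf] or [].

(a, b) ≡ (910, 165) mod (ℚ^×)²; places V = {2, 3, 5, 7, 11, 13, ∞}.
(a,b)_7: α=3, u≡1; β=4, v≡4 (mod 7); (1|7)=+1, (4|7)=+1; sign (−1)^0·+1^4·+1^3 = +1.
(a,b)_3: α=12, u≡1; β=19, v≡1 (mod 3); (1|3)=+1, (1|3)=+1; sign (−1)^0·+1^19·+1^12 = +1.
(a,b)_13: α=1, u≡11; β=2, v≡3 (mod 13); (11|13)=-1, (3|13)=+1; sign (−1)^0·-1^2·+1^1 = +1.
(a,b)_11: α=2, u≡8; β=3, v≡3 (mod 11); (8|11)=-1, (3|11)=+1; sign (−1)^0·-1^3·+1^2 = -1.
(a,b)_∞: sgn(910)=+, sgn(165)=+, so +1.
(a,b)_5: α=3, u≡3; β=5, v≡2 (mod 5); (3|5)=-1, (2|5)=-1; sign (−1)^0·-1^5·-1^3 = +1.
(a,b)_2: α=-7, β=-14; u≡7, v≡5 (mod 8); ε(u)ε(v)=1·0, αω(v)=-7·1, βω(u)=-14·0; sum ≡ 1  ⇒  -1.
(910, 165 / ℚ) ramifies at {2, 11}: a division algebra.

[2, 11]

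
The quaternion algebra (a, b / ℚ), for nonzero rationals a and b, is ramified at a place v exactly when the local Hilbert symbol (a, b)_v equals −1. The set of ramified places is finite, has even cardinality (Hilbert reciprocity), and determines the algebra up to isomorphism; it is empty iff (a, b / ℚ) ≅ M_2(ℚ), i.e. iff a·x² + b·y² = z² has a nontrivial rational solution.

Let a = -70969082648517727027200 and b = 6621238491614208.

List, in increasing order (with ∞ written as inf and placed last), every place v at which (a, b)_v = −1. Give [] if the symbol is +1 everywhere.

Mod squares: a ≡ -1147713, b ≡ 17434307. Check v ∈ {∞, 2, 3, 5, 7, 11, 29, 31, 41, 43}.
v=41: a=41^1·(≡32), b=41^1·(≡39) mod 41; (32|41)=+1, (39|41)=+1; (−1)^{1·1·20}·(+1)^1·(+1)^1 = +1.
v=31: a=31^1·(≡13), b=31^1·(≡15) mod 31; (13|31)=-1, (15|31)=-1; (−1)^{1·1·15}·(-1)^1·(-1)^1 = -1.
v=5: a=5^2·(≡2), b=5^0·(≡3) mod 5; (2|5)=-1, (3|5)=-1; (−1)^{2·0·2}·(-1)^0·(-1)^2 = +1.
v=3: a=3^3·(≡1), b=3^2·(≡2) mod 3; (1|3)=+1, (2|3)=-1; (−1)^{3·2·1}·(+1)^2·(-1)^3 = -1.
v=11: a=11^2·(≡9), b=11^1·(≡10) mod 11; (9|11)=+1, (10|11)=-1; (−1)^{2·1·5}·(+1)^1·(-1)^2 = +1.
v=43: a=43^1·(≡7), b=43^1·(≡33) mod 43; (7|43)=-1, (33|43)=-1; (−1)^{1·1·21}·(-1)^1·(-1)^1 = -1.
v=29: a=29^4·(≡1), b=29^3·(≡6) mod 29; (1|29)=+1, (6|29)=+1; (−1)^{4·3·14}·(+1)^3·(+1)^4 = +1.
v=∞: -1147713 < 0 and 17434307 > 0  ⇒  (a,b)_∞ = +1.
v=2: v_2(a)=16, v_2(b)=10; units ≡ 7, 3 (mod 8); ε·ε+αω+βω = 1·1+16·1+10·0 ≡ 1  ⇒  (a,b)_2 = -1.
v=7: a=7^3·(≡1), b=7^2·(≡1) mod 7; (1|7)=+1, (1|7)=+1; (−1)^{3·2·3}·(+1)^2·(+1)^3 = +1.
|Ram(-1147713, 17434307)| = 4, even; anisotropic at {2, 3, 31, 43}.

[2, 3, 31, 43]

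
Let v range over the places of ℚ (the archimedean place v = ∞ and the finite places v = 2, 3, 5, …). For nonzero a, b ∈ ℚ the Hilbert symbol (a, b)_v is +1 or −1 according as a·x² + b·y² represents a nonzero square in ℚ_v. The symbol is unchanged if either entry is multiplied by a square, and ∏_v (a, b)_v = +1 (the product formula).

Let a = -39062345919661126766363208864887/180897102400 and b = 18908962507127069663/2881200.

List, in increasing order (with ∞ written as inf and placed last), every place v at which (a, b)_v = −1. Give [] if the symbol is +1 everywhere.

Mod squares: a ≡ -143, b ≡ 429. Check v ∈ {∞, 2, 3, 5, 7, 11, 13, 19, 23, 31}.
v=19: a=19^4·(≡5), b=19^2·(≡6) mod 19; (5|19)=+1, (6|19)=+1; (−1)^{4·2·9}·(+1)^2·(+1)^4 = +1.
v=3: a=3^0·(≡1), b=3^-1·(≡2) mod 3; (1|3)=+1, (2|3)=-1; (−1)^{0·-1·1}·(+1)^-1·(-1)^0 = +1.
v=11: a=11^7·(≡5), b=11^5·(≡2) mod 11; (5|11)=+1, (2|11)=-1; (−1)^{7·5·5}·(+1)^5·(-1)^7 = +1.
v=13: a=13^5·(≡11), b=13^3·(≡7) mod 13; (11|13)=-1, (7|13)=-1; (−1)^{5·3·6}·(-1)^3·(-1)^5 = +1.
v=31: a=31^-2·(≡30), b=31^0·(≡29) mod 31; (30|31)=-1, (29|31)=-1; (−1)^{-2·0·15}·(-1)^0·(-1)^-2 = +1.
v=2: v_2(a)=-6, v_2(b)=-4; units ≡ 1, 5 (mod 8); ε·ε+αω+βω = 0·0+-6·1+-4·0 ≡ 0  ⇒  (a,b)_2 = +1.
v=7: a=7^-6·(≡2), b=7^-4·(≡2) mod 7; (2|7)=+1, (2|7)=+1; (−1)^{-6·-4·3}·(+1)^-4·(+1)^-6 = +1.
v=5: a=5^-2·(≡3), b=5^-2·(≡1) mod 5; (3|5)=-1, (1|5)=+1; (−1)^{-2·-2·2}·(-1)^-2·(+1)^-2 = +1.
v=23: a=23^10·(≡12), b=23^6·(≡19) mod 23; (12|23)=+1, (19|23)=-1; (−1)^{10·6·11}·(+1)^6·(-1)^10 = +1.
v=∞: -143 < 0 and 429 > 0  ⇒  (a,b)_∞ = +1.
Ram(a, b) = ∅: the form -143·x² + 429·y² − z² is isotropic over every ℚ_v, so by Hasse–Minkowski it is isotropic over ℚ.

[]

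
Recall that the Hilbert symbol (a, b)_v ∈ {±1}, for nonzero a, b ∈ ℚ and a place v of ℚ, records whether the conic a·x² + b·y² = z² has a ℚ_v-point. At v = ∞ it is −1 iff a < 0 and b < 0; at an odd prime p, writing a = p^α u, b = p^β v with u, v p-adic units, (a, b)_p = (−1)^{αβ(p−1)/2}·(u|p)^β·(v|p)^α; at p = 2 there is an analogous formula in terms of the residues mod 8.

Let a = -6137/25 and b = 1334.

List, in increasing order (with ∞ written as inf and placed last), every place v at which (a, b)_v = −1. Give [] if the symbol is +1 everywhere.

[2, 29]

(a, b) ≡ (-17, 1334) mod (ℚ^×)²; places V = {2, 5, 17, 19, 23, 29, ∞}.
(a,b)_5: α=-2, u≡3; β=0, v≡4 (mod 5); (3|5)=-1, (4|5)=+1; sign (−1)^0·-1^0·+1^-2 = +1.
(a,b)_19: α=2, u≡13; β=0, v≡4 (mod 19); (13|19)=-1, (4|19)=+1; sign (−1)^0·-1^0·+1^2 = +1.
(a,b)_23: α=0, u≡2; β=1, v≡12 (mod 23); (2|23)=+1, (12|23)=+1; sign (−1)^0·+1^1·+1^0 = +1.
(a,b)_29: α=0, u≡19; β=1, v≡17 (mod 29); (19|29)=-1, (17|29)=-1; sign (−1)^0·-1^1·-1^0 = -1.
(a,b)_17: α=1, u≡8; β=0, v≡8 (mod 17); (8|17)=+1, (8|17)=+1; sign (−1)^0·+1^0·+1^1 = +1.
(a,b)_2: α=0, β=1; u≡7, v≡3 (mod 8); ε(u)ε(v)=1·1, αω(v)=0·1, βω(u)=1·0; sum ≡ 1  ⇒  -1.
(a,b)_∞: sgn(-17)=−, sgn(1334)=+, so +1.
Ram(-17, 1334) = {2, 29}; no ℚ_2-point on the conic.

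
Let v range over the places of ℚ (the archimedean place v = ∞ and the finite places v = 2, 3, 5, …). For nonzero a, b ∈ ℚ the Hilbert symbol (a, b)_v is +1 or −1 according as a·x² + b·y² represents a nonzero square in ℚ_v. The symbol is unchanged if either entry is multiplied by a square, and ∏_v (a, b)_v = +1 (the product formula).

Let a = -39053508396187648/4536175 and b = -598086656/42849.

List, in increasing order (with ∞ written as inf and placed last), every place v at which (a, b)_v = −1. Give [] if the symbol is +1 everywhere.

Mod squares: a ≡ -7455469, b ≡ -2021. Check v ∈ {∞, 2, 3, 5, 7, 11, 17, 23, 31, 43, 47}.
v=23: a=23^-2·(≡12), b=23^-2·(≡16) mod 23; (12|23)=+1, (16|23)=+1; (−1)^{-2·-2·11}·(+1)^-2·(+1)^-2 = +1.
v=47: a=47^1·(≡39), b=47^1·(≡3) mod 47; (39|47)=-1, (3|47)=+1; (−1)^{1·1·23}·(-1)^1·(+1)^1 = +1.
v=2: v_2(a)=20, v_2(b)=10; units ≡ 3, 3 (mod 8); ε·ε+αω+βω = 1·1+20·1+10·1 ≡ 1  ⇒  (a,b)_2 = -1.
v=5: a=5^-2·(≡1), b=5^0·(≡1) mod 5; (1|5)=+1, (1|5)=+1; (−1)^{-2·0·2}·(+1)^0·(+1)^-2 = +1.
v=3: a=3^0·(≡2), b=3^-4·(≡1) mod 3; (2|3)=-1, (1|3)=+1; (−1)^{0·-4·1}·(-1)^-4·(+1)^0 = +1.
v=17: a=17^3·(≡13), b=17^2·(≡16) mod 17; (13|17)=+1, (16|17)=+1; (−1)^{3·2·8}·(+1)^2·(+1)^3 = +1.
v=11: a=11^2·(≡4), b=11^0·(≡5) mod 11; (4|11)=+1, (5|11)=+1; (−1)^{2·0·5}·(+1)^0·(+1)^2 = +1.
v=7: a=7^-3·(≡4), b=7^0·(≡4) mod 7; (4|7)=+1, (4|7)=+1; (−1)^{-3·0·3}·(+1)^0·(+1)^-3 = +1.
v=43: a=43^1·(≡41), b=43^1·(≡37) mod 43; (41|43)=+1, (37|43)=-1; (−1)^{1·1·21}·(+1)^1·(-1)^1 = +1.
v=31: a=31^1·(≡12), b=31^0·(≡18) mod 31; (12|31)=-1, (18|31)=+1; (−1)^{1·0·15}·(-1)^0·(+1)^1 = +1.
v=∞: -7455469 < 0 and -2021 < 0  ⇒  (a,b)_∞ = -1.
|Ram(-7455469, -2021)| = 2, even; anisotropic at {2, ∞}.

[2, inf]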